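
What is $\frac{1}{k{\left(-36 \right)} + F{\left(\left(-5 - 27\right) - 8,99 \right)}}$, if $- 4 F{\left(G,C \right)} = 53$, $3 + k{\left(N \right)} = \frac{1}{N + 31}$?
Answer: $- \frac{20}{329} \approx -0.06079$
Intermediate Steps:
$k{\left(N \right)} = -3 + \frac{1}{31 + N}$ ($k{\left(N \right)} = -3 + \frac{1}{N + 31} = -3 + \frac{1}{31 + N}$)
$F{\left(G,C \right)} = - \frac{53}{4}$ ($F{\left(G,C \right)} = \left(- \frac{1}{4}\right) 53 = - \frac{53}{4}$)
$\frac{1}{k{\left(-36 \right)} + F{\left(\left(-5 - 27\right) - 8,99 \right)}} = \frac{1}{\frac{-92 - -108}{31 - 36} - \frac{53}{4}} = \frac{1}{\frac{-92 + 108}{-5} - \frac{53}{4}} = \frac{1}{\left(- \frac{1}{5}\right) 16 - \frac{53}{4}} = \frac{1}{- \frac{16}{5} - \frac{53}{4}} = \frac{1}{- \frac{329}{20}} = - \frac{20}{329}$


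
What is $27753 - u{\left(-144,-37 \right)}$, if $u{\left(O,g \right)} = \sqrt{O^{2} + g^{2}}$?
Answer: $27753 - \sqrt{22105} \approx 27604.0$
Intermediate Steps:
$27753 - u{\left(-144,-37 \right)} = 27753 - \sqrt{\left(-144\right)^{2} + \left(-37\right)^{2}} = 27753 - \sqrt{20736 + 1369} = 27753 - \sqrt{22105}$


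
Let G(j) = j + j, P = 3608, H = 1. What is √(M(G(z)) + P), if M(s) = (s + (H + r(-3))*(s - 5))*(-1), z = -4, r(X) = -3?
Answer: √3590 ≈ 59.917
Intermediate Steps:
G(j) = 2*j
M(s) = -10 + s (M(s) = (s + (1 - 3)*(s - 5))*(-1) = (s - 2*(-5 + s))*(-1) = (s + (10 - 2*s))*(-1) = (10 - s)*(-1) = -10 + s)
√(M(G(z)) + P) = √((-10 + 2*(-4)) + 3608) = √((-10 - 8) + 3608) = √(-18 + 3608) = √3590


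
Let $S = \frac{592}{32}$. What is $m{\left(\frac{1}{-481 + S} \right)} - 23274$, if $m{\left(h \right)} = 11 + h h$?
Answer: $- \frac{19904404371}{855625} \approx -23263.0$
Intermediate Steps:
$S = \frac{37}{2}$ ($S = 592 \cdot \frac{1}{32} = \frac{37}{2} \approx 18.5$)
$m{\left(h \right)} = 11 + h^{2}$
$m{\left(\frac{1}{-481 + S} \right)} - 23274 = \left(11 + \left(\frac{1}{-481 + \frac{37}{2}}\right)^{2}\right) - 23274 = \left(11 + \left(\frac{1}{- \frac{925}{2}}\right)^{2}\right) - 23274 = \left(11 + \left(- \frac{2}{925}\right)^{2}\right) - 23274 = \left(11 + \frac{4}{855625}\right) - 23274 = \frac{9411879}{855625} - 23274 = - \frac{19904404371}{855625}$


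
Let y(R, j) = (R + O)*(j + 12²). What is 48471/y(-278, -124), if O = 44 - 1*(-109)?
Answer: -48471/2500 ≈ -19.388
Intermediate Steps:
O = 153 (O = 44 + 109 = 153)
y(R, j) = (144 + j)*(153 + R) (y(R, j) = (R + 153)*(j + 12²) = (153 + R)*(j + 144) = (153 + R)*(144 + j) = (144 + j)*(153 + R))
48471/y(-278, -124) = 48471/(22032 + 144*(-278) + 153*(-124) - 278*(-124)) = 48471/(22032 - 40032 - 18972 + 34472) = 48471/(-2500) = 48471*(-1/2500) = -48471/2500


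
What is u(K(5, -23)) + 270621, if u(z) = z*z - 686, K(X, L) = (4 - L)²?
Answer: 801376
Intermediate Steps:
u(z) = -686 + z² (u(z) = z² - 686 = -686 + z²)
u(K(5, -23)) + 270621 = (-686 + ((-4 - 23)²)²) + 270621 = (-686 + ((-27)²)²) + 270621 = (-686 + 729²) + 270621 = (-686 + 531441) + 270621 = 530755 + 270621 = 801376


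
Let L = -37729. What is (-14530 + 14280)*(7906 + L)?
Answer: 7455750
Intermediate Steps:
(-14530 + 14280)*(7906 + L) = (-14530 + 14280)*(7906 - 37729) = -250*(-29823) = 7455750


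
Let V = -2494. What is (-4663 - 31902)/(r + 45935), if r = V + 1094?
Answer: -7313/8907 ≈ -0.82104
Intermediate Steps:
r = -1400 (r = -2494 + 1094 = -1400)
(-4663 - 31902)/(r + 45935) = (-4663 - 31902)/(-1400 + 45935) = -36565/44535 = -36565*1/44535 = -7313/8907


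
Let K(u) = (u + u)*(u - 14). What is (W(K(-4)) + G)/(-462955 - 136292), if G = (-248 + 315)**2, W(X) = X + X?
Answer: -4777/599247 ≈ -0.0079717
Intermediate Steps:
K(u) = 2*u*(-14 + u) (K(u) = (2*u)*(-14 + u) = 2*u*(-14 + u))
W(X) = 2*X
G = 4489 (G = 67**2 = 4489)
(W(K(-4)) + G)/(-462955 - 136292) = (2*(2*(-4)*(-14 - 4)) + 4489)/(-462955 - 136292) = (2*(2*(-4)*(-18)) + 4489)/(-599247) = (2*144 + 4489)*(-1/599247) = (288 + 4489)*(-1/599247) = 4777*(-1/599247) = -4777/599247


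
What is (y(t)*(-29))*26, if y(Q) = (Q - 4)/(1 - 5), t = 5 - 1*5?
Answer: -754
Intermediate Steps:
t = 0 (t = 5 - 5 = 0)
y(Q) = 1 - Q/4 (y(Q) = (-4 + Q)/(-4) = (-4 + Q)*(-1/4) = 1 - Q/4)
(y(t)*(-29))*26 = ((1 - 1/4*0)*(-29))*26 = ((1 + 0)*(-29))*26 = (1*(-29))*26 = -29*26 = -754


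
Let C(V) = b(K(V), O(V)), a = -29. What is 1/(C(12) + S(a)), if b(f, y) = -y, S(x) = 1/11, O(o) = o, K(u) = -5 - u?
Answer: -11/131 ≈ -0.083969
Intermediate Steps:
S(x) = 1/11
C(V) = -V
1/(C(12) + S(a)) = 1/(-1*12 + 1/11) = 1/(-12 + 1/11) = 1/(-131/11) = -11/131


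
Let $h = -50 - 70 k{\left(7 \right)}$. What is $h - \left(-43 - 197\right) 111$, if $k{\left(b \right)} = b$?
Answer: $26100$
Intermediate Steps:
$h = -540$ ($h = -50 - 490 = -540$)
$h - \left(-43 - 197\right) 111 = -540 - \left(-43 - 197\right) 111 = -540 - \left(-240\right) 111 = -540 - -26640 = -540 + 26640 = 26100$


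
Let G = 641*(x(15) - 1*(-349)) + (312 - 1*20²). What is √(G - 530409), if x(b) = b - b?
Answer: 2*I*√76697 ≈ 553.88*I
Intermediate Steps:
x(b) = 0
G = 223621 (G = 641*(0 - 1*(-349)) + (312 - 1*20²) = 641*(0 + 349) + (312 - 1*400) = 641*349 + (312 - 400) = 223709 - 88 = 223621)
√(G - 530409) = √(223621 - 530409) = √(-306788) = 2*I*√76697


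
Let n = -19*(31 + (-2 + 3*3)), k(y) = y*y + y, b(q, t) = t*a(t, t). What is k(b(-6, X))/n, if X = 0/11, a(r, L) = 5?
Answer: 0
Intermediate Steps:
X = 0 (X = 0*(1/11) = 0)
b(q, t) = 5*t (b(q, t) = t*5 = 5*t)
k(y) = y + y² (k(y) = y² + y = y + y²)
n = -722 (n = -19*(31 + (-2 + 9)) = -19*(31 + 7) = -19*38 = -722)
k(b(-6, X))/n = ((5*0)*(1 + 5*0))/(-722) = (0*(1 + 0))*(-1/722) = (0*1)*(-1/722) = 0*(-1/722) = 0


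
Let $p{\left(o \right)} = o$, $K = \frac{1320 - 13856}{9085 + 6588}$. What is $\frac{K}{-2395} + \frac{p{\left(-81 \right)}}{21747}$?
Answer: $- \frac{922621081}{272104516915} \approx -0.0033907$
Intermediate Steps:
$K = - \frac{12536}{15673} \approx -0.79985$
$\frac{K}{-2395} + \frac{p{\left(-81 \right)}}{21747} = - \frac{12536}{15673 \left(-2395\right)} - \frac{81}{21747} = \left(- \frac{12536}{15673}\right) \left(- \frac{1}{2395}\right) - \frac{27}{7249} = \frac{12536}{37536835} - \frac{27}{7249} = - \frac{922621081}{272104516915}$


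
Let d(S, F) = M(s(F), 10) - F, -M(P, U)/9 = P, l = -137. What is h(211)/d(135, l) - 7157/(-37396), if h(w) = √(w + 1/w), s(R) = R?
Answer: 7157/37396 + √9394142/289070 ≈ 0.20199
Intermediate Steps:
M(P, U) = -9*P
d(S, F) = -10*F (d(S, F) = -9*F - F = -10*F)
h(211)/d(135, l) - 7157/(-37396) = √(211 + 1/211)/((-10*(-137))) - 7157/(-37396) = √(211 + 1/211)/1370 - 7157*(-1/37396) = √(44522/211)*(1/1370) + 7157/37396 = (√9394142/211)*(1/1370) + 7157/37396 = √9394142/289070 + 7157/37396 = 7157/37396 + √9394142/289070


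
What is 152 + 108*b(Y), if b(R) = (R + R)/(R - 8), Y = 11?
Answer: 944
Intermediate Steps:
b(R) = 2*R/(-8 + R) (b(R) = (2*R)/(-8 + R) = 2*R/(-8 + R))
152 + 108*b(Y) = 152 + 108*(2*11/(-8 + 11)) = 152 + 108*(2*11/3) = 152 + 108*(2*11*(1/3)) = 152 + 108*(22/3) = 152 + 792 = 944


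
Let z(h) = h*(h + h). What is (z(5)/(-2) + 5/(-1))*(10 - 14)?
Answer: 120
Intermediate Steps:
z(h) = 2*h**2 (z(h) = h*(2*h) = 2*h**2)
(z(5)/(-2) + 5/(-1))*(10 - 14) = ((2*5**2)/(-2) + 5/(-1))*(10 - 14) = ((2*25)*(-1/2) + 5*(-1))*(-4) = (50*(-1/2) - 5)*(-4) = (-25 - 5)*(-4) = -30*(-4) = 120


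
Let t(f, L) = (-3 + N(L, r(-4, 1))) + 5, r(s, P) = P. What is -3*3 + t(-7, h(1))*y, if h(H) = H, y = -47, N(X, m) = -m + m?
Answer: -103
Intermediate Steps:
N(X, m) = 0
t(f, L) = 2 (t(f, L) = (-3 + 0) + 5 = -3 + 5 = 2)
-3*3 + t(-7, h(1))*y = -3*3 + 2*(-47) = -9 - 94 = -103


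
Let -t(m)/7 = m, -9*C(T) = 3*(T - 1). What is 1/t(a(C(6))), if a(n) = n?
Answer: 3/35 ≈ 0.085714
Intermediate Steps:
C(T) = 1/3 - T/3 (C(T) = -(T - 1)/3 = -(-1 + T)/3 = -(-3 + 3*T)/9 = 1/3 - T/3)
t(m) = -7*m
1/t(a(C(6))) = 1/(-7*(1/3 - 1/3*6)) = 1/(-7*(1/3 - 2)) = 1/(-7*(-5/3)) = 1/(35/3) = 3/35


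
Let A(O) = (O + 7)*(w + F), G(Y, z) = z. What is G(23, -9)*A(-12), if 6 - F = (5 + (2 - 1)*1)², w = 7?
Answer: -1035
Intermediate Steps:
F = -30 (F = 6 - (5 + (2 - 1)*1)² = 6 - (5 + 1*1)² = 6 - (5 + 1)² = 6 - 1*6² = 6 - 1*36 = 6 - 36 = -30)
A(O) = -161 - 23*O (A(O) = (O + 7)*(7 - 30) = (7 + O)*(-23) = -161 - 23*O)
G(23, -9)*A(-12) = -9*(-161 - 23*(-12)) = -9*(-161 + 276) = -9*115 = -1035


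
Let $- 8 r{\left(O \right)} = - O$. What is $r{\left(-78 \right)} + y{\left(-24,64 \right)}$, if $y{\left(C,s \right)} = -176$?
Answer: $- \frac{743}{4} \approx -185.75$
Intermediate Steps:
$r{\left(O \right)} = \frac{O}{8}$ ($r{\left(O \right)} = - \frac{\left(-1\right) O}{8} = \frac{O}{8}$)
$r{\left(-78 \right)} + y{\left(-24,64 \right)} = \frac{1}{8} \left(-78\right) - 176 = - \frac{39}{4} - 176 = - \frac{743}{4}$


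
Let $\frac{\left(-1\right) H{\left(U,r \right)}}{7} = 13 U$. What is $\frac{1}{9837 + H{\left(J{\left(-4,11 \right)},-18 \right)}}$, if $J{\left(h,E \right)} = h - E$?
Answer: $\frac{1}{11202} \approx 8.927 \cdot 10^{-5}$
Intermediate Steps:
$H{\left(U,r \right)} = - 91 U$ ($H{\left(U,r \right)} = - 7 \cdot 13 U = - 91 U$)
$\frac{1}{9837 + H{\left(J{\left(-4,11 \right)},-18 \right)}} = \frac{1}{9837 - 91 \left(-4 - 11\right)} = \frac{1}{9837 - -1365} = \frac{1}{9837 + 1365} = \frac{1}{11202}$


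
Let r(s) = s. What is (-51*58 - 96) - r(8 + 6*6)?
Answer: -3098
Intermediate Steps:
(-51*58 - 96) - r(8 + 6*6) = (-51*58 - 96) - (8 + 6*6) = (-2958 - 96) - (8 + 36) = -3054 - 1*44 = -3054 - 44 = -3098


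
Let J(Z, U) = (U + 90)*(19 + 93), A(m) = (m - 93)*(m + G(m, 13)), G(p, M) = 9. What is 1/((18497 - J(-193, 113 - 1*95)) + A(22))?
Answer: 1/4200 ≈ 0.00023810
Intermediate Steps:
A(m) = (-93 + m)*(9 + m) (A(m) = (m - 93)*(m + 9) = (-93 + m)*(9 + m))
J(Z, U) = 10080 + 112*U (J(Z, U) = (90 + U)*112 = 10080 + 112*U)
1/((18497 - J(-193, 113 - 1*95)) + A(22)) = 1/((18497 - (10080 + 112*(113 - 1*95))) + (-837 + 22**2 - 84*22)) = 1/((18497 - (10080 + 112*(113 - 95))) + (-837 + 484 - 1848)) = 1/((18497 - (10080 + 112*18)) - 2201) = 1/((18497 - (10080 + 2016)) - 2201) = 1/((18497 - 1*12096) - 2201) = 1/((18497 - 12096) - 2201) = 1/(6401 - 2201) = 1/4200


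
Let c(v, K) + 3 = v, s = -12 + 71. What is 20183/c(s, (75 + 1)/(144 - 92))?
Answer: 20183/56 ≈ 360.41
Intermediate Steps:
s = 59
c(v, K) = -3 + v
20183/c(s, (75 + 1)/(144 - 92)) = 20183/(-3 + 59) = 20183/56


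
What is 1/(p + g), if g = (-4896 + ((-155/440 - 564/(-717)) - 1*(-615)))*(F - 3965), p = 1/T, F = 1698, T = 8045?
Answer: 169202440/1641947644419887 ≈ 1.0305e-7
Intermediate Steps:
p = 1/8045 ≈ 0.00012430
g = 204095418819/21032 (g = (-4896 + ((-155/440 - 564/(-717)) - 1*(-615)))*(1698 - 3965) = (-4896 + ((-155*1/440 - 564*(-1/717)) + 615))*(-2267) = (-4896 + ((-31/88 + 188/239) + 615))*(-2267) = (-4896 + (9135/21032 + 615))*(-2267) = (-4896 + 12943815/21032)*(-2267) = -90028857/21032*(-2267) = 204095418819/21032 ≈ 9.7040e+6)
1/(p + g) = 1/(1/8045 + 204095418819/21032) = 1/(1641947644419887/169202440) = 169202440/1641947644419887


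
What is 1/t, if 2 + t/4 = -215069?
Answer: -1/860284 ≈ -1.1624e-6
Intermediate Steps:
t = -860284 (t = -8 + 4*(-215069) = -8 - 860276 = -860284)
1/t = 1/(-860284) = -1/860284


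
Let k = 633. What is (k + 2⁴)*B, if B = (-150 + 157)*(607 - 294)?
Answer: 1421959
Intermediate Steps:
B = 2191 (B = 7*313 = 2191)
(k + 2⁴)*B = (633 + 2⁴)*2191 = (633 + 16)*2191 = 649*2191 = 1421959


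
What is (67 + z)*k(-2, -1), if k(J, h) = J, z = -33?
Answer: -68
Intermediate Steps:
(67 + z)*k(-2, -1) = (67 - 33)*(-2) = 34*(-2) = -68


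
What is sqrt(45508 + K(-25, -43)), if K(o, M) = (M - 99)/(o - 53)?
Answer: sqrt(69220437)/39 ≈ 213.33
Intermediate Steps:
K(o, M) = (-99 + M)/(-53 + o)
sqrt(45508 + K(-25, -43)) = sqrt(45508 + (-99 - 43)/(-53 - 25)) = sqrt(45508 - 142/(-78)) = sqrt(45508 - 1/78*(-142)) = sqrt(45508 + 71/39) = sqrt(1774883/39) = sqrt(69220437)/39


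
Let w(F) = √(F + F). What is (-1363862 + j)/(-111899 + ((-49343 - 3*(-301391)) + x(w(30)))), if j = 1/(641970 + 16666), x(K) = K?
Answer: -667366456973389061/363531815676623836 + 898288612231*√15/181765907838311918 ≈ -1.8358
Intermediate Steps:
w(F) = √2*√F (w(F) = √(2*F) = √2*√F)
j = 1/658636 ≈ 1.5183e-6
(-1363862 + j)/(-111899 + ((-49343 - 3*(-301391)) + x(w(30)))) = (-1363862 + 1/658636)/(-111899 + ((-49343 - 3*(-301391)) + √2*√30)) = -898288612231/(658636*(-111899 + ((-49343 + 904173) + 2*√15))) = -898288612231/(658636*(-111899 + (854830 + 2*√15))) = -898288612231/(658636*(742931 + 2*√15))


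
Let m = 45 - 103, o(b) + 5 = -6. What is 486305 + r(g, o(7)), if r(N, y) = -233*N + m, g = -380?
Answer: 574787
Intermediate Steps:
o(b) = -11 (o(b) = -5 - 6 = -11)
m = -58
r(N, y) = -58 - 233*N (r(N, y) = -233*N - 58 = -58 - 233*N)
486305 + r(g, o(7)) = 486305 + (-58 - 233*(-380)) = 486305 + (-58 + 88540) = 486305 + 88482 = 574787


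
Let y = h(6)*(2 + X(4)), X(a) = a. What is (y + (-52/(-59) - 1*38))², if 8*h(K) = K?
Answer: 14814801/13924 ≈ 1064.0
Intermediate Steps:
h(K) = K/8
y = 9/2 (y = ((⅛)*6)*(2 + 4) = (¾)*6 = 9/2 ≈ 4.5000)
(y + (-52/(-59) - 1*38))² = (9/2 + (-52/(-59) - 1*38))² = (9/2 + (-52*(-1/59) - 38))² = (9/2 + (52/59 - 38))² = (9/2 - 2190/59)² = (-3849/118)² = 14814801/13924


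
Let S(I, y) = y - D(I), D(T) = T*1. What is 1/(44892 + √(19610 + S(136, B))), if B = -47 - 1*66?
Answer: 44892/2015272303 - √19361/2015272303 ≈ 2.2207e-5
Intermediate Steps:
B = -113 (B = -47 - 66 = -113)
D(T) = T
S(I, y) = y - I
1/(44892 + √(19610 + S(136, B))) = 1/(44892 + √(19610 + (-113 - 1*136))) = 1/(44892 + √(19610 + (-113 - 136))) = 1/(44892 + √(19610 - 249)) = 1/(44892 + √19361)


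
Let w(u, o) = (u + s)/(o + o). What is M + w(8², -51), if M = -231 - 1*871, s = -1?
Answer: -37489/34 ≈ -1102.6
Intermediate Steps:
M = -1102 (M = -231 - 871 = -1102)
w(u, o) = (-1 + u)/(2*o) (w(u, o) = (u - 1)/(o + o) = (-1 + u)/((2*o)) = (-1 + u)*(1/(2*o)) = (-1 + u)/(2*o))
M + w(8², -51) = -1102 + (½)*(-1 + 8²)/(-51) = -1102 + (½)*(-1/51)*(-1 + 64) = -1102 + (½)*(-1/51)*63 = -1102 - 21/34 = -37489/34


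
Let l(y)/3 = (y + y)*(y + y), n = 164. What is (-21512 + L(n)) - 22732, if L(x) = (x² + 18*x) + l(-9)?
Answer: -13424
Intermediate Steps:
l(y) = 12*y² (l(y) = 3*((y + y)*(y + y)) = 3*((2*y)*(2*y)) = 3*(4*y²) = 12*y²)
L(x) = 972 + x² + 18*x (L(x) = (x² + 18*x) + 12*(-9)² = (x² + 18*x) + 12*81 = (x² + 18*x) + 972 = 972 + x² + 18*x)
(-21512 + L(n)) - 22732 = (-21512 + (972 + 164² + 18*164)) - 22732 = (-21512 + (972 + 26896 + 2952)) - 22732 = (-21512 + 30820) - 22732 = 9308 - 22732 = -13424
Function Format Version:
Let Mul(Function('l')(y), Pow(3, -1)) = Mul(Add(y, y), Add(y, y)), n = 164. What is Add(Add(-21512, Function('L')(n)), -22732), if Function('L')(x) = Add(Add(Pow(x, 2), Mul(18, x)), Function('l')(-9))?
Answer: -13424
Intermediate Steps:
Function('l')(y) = Mul(12, Pow(y, 2)) (Function('l')(y) = Mul(3, Mul(Add(y, y), Add(y, y))) = Mul(3, Mul(Mul(2, y), Mul(2, y))) = Mul(3, Mul(4, Pow(y, 2))) = Mul(12, Pow(y, 2)))
Function('L')(x) = Add(972, Pow(x, 2), Mul(18, x)) (Function('L')(x) = Add(Add(Pow(x, 2), Mul(18, x)), Mul(12, Pow(-9, 2))) = Add(Add(Pow(x, 2), Mul(18, x)), Mul(12, 81)) = Add(Add(Pow(x, 2), Mul(18, x)), 972) = Add(972, Pow(x, 2), Mul(18, x)))
Add(Add(-21512, Function('L')(n)), -22732) = Add(Add(-21512, Add(972, Pow(164, 2), Mul(18, 164))), -22732) = Add(Add(-21512, Add(972, 26896, 2952)), -22732) = Add(Add(-21512, 30820), -22732) = Add(9308, -22732) = -13424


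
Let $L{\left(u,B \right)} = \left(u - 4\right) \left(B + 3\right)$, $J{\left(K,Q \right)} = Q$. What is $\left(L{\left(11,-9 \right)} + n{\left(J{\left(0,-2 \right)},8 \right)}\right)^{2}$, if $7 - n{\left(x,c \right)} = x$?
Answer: $1089$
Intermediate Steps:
$L{\left(u,B \right)} = \left(-4 + u\right) \left(3 + B\right)$
$n{\left(x,c \right)} = 7 - x$
$\left(L{\left(11,-9 \right)} + n{\left(J{\left(0,-2 \right)},8 \right)}\right)^{2} = \left(\left(-12 - -36 + 3 \cdot 11 - 99\right) + \left(7 - -2\right)\right)^{2} = \left(\left(-12 + 36 + 33 - 99\right) + \left(7 + 2\right)\right)^{2} = \left(-42 + 9\right)^{2} = \left(-33\right)^{2} = 1089$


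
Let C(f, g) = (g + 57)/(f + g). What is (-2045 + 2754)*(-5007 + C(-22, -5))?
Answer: -95885869/27 ≈ -3.5513e+6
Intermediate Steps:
C(f, g) = (57 + g)/(f + g)
(-2045 + 2754)*(-5007 + C(-22, -5)) = (-2045 + 2754)*(-5007 + (57 - 5)/(-22 - 5)) = 709*(-5007 + 52/(-27)) = 709*(-5007 - 1/27*52) = 709*(-5007 - 52/27) = 709*(-135241/27) = -95885869/27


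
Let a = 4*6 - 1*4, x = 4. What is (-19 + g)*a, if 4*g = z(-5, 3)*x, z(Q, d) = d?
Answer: -320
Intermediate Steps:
g = 3 (g = (3*4)/4 = (¼)*12 = 3)
a = 20 (a = 24 - 4 = 20)
(-19 + g)*a = (-19 + 3)*20 = -16*20 = -320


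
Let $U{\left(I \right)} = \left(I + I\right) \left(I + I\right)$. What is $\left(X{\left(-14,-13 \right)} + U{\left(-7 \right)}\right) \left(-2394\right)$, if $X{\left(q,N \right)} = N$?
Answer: $-438102$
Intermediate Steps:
$U{\left(I \right)} = 4 I^{2}$ ($U{\left(I \right)} = 2 I 2 I = 4 I^{2}$)
$\left(X{\left(-14,-13 \right)} + U{\left(-7 \right)}\right) \left(-2394\right) = \left(-13 + 4 \left(-7\right)^{2}\right) \left(-2394\right) = \left(-13 + 4 \cdot 49\right) \left(-2394\right) = \left(-13 + 196\right) \left(-2394\right) = 183 \left(-2394\right) = -438102$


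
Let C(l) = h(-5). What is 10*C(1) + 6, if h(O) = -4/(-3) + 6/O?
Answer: 22/3 ≈ 7.3333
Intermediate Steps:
h(O) = 4/3 + 6/O (h(O) = -4*(-⅓) + 6/O = 4/3 + 6/O)
C(l) = 2/15 (C(l) = 4/3 + 6/(-5) = 4/3 + 6*(-⅕) = 4/3 - 6/5 = 2/15)
10*C(1) + 6 = 10*(2/15) + 6 = 4/3 + 6 = 22/3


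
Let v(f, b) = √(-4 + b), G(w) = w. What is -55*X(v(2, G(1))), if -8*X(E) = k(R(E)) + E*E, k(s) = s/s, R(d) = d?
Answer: -55/4 ≈ -13.750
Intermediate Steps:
k(s) = 1
X(E) = -⅛ - E²/8 (X(E) = -(1 + E*E)/8 = -(1 + E²)/8 = -⅛ - E²/8)
-55*X(v(2, G(1))) = -55*(-⅛ - (√(-4 + 1))²/8) = -55*(-⅛ - (√(-3))²/8) = -55*(-⅛ - (I*√3)²/8) = -55*(-⅛ - ⅛*(-3)) = -55*(-⅛ + 3/8) = -55*¼ = -55/4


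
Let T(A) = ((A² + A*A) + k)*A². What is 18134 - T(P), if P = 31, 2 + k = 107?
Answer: -1929813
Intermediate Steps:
k = 105 (k = -2 + 107 = 105)
T(A) = A²*(105 + 2*A²) (T(A) = ((A² + A*A) + 105)*A² = ((A² + A²) + 105)*A² = (2*A² + 105)*A² = (105 + 2*A²)*A² = A²*(105 + 2*A²))
18134 - T(P) = 18134 - 31²*(105 + 2*31²) = 18134 - 961*(105 + 2*961) = 18134 - 961*(105 + 1922) = 18134 - 961*2027 = 18134 - 1*1947947 = 18134 - 1947947 = -1929813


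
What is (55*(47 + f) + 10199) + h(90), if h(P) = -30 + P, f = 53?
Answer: 15759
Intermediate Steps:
(55*(47 + f) + 10199) + h(90) = (55*(47 + 53) + 10199) + (-30 + 90) = (55*100 + 10199) + 60 = (5500 + 10199) + 60 = 15699 + 60 = 15759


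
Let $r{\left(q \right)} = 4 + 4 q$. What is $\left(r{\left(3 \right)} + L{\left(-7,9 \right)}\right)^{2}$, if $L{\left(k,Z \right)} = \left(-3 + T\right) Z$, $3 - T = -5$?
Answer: $3721$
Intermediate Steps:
$T = 8$ ($T = 3 - -5 = 3 + 5 = 8$)
$L{\left(k,Z \right)} = 5 Z$ ($L{\left(k,Z \right)} = \left(-3 + 8\right) Z = 5 Z$)
$\left(r{\left(3 \right)} + L{\left(-7,9 \right)}\right)^{2} = \left(\left(4 + 4 \cdot 3\right) + 5 \cdot 9\right)^{2} = \left(\left(4 + 12\right) + 45\right)^{2} = \left(16 + 45\right)^{2} = 61^{2} = 3721$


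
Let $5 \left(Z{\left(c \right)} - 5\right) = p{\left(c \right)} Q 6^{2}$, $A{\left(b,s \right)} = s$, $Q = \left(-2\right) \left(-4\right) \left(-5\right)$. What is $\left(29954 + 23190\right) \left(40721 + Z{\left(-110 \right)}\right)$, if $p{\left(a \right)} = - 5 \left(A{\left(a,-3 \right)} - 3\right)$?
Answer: $1705178384$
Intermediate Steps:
$Q = -40$ ($Q = 8 \left(-5\right) = -40$)
$p{\left(a \right)} = 30$ ($p{\left(a \right)} = - 5 \left(-3 - 3\right) = \left(-5\right) \left(-6\right) = 30$)
$Z{\left(c \right)} = -8635$ ($Z{\left(c \right)} = 5 + \frac{30 \left(-40\right) 6^{2}}{5} = 5 + \frac{\left(-1200\right) 36}{5} = 5 + \frac{1}{5} \left(-43200\right) = 5 - 8640 = -8635$)
$\left(29954 + 23190\right) \left(40721 + Z{\left(-110 \right)}\right) = \left(29954 + 23190\right) \left(40721 - 8635\right) = 53144 \cdot 32086 = 1705178384$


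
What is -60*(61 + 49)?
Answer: -6600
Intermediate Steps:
-60*(61 + 49) = -60*110 = -6600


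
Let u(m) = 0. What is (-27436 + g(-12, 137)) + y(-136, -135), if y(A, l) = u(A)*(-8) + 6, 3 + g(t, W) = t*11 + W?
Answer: -27428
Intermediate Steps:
g(t, W) = -3 + W + 11*t (g(t, W) = -3 + (t*11 + W) = -3 + (11*t + W) = -3 + (W + 11*t) = -3 + W + 11*t)
y(A, l) = 6 (y(A, l) = 0*(-8) + 6 = 0 + 6 = 6)
(-27436 + g(-12, 137)) + y(-136, -135) = (-27436 + (-3 + 137 + 11*(-12))) + 6 = (-27436 + (-3 + 137 - 132)) + 6 = (-27436 + 2) + 6 = -27434 + 6 = -27428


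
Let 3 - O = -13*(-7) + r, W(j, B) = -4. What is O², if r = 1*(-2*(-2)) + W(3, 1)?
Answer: 7744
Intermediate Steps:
r = 0 (r = 1*(-2*(-2)) - 4 = 1*4 - 4 = 4 - 4 = 0)
O = -88 (O = 3 - (-13*(-7) + 0) = 3 - (91 + 0) = 3 - 1*91 = 3 - 91 = -88)
O² = (-88)² = 7744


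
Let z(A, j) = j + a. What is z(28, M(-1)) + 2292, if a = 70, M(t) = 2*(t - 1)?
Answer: 2358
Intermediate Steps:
M(t) = -2 + 2*t (M(t) = 2*(-1 + t) = -2 + 2*t)
z(A, j) = 70 + j (z(A, j) = j + 70 = 70 + j)
z(28, M(-1)) + 2292 = (70 + (-2 + 2*(-1))) + 2292 = (70 + (-2 - 2)) + 2292 = (70 - 4) + 2292 = 66 + 2292 = 2358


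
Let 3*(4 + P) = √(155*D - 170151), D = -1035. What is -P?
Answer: 4 - 4*I*√20661/3 ≈ 4.0 - 191.65*I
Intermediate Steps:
P = -4 + 4*I*√20661/3 (P = -4 + √(155*(-1035) - 170151)/3 = -4 + √(-160425 - 170151)/3 = -4 + √(-330576)/3 = -4 + (4*I*√20661)/3 = -4 + 4*I*√20661/3 ≈ -4.0 + 191.65*I)
-P = -(-4 + 4*I*√20661/3) = 4 - 4*I*√20661/3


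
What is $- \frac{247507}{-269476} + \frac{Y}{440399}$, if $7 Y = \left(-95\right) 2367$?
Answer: $\frac{702417126311}{830738726468} \approx 0.84553$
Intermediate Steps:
$Y = - \frac{224865}{7}$ ($Y = \frac{\left(-95\right) 2367}{7} = \frac{1}{7} \left(-224865\right) = - \frac{224865}{7} \approx -32124.0$)
$- \frac{247507}{-269476} + \frac{Y}{440399} = - \frac{247507}{-269476} - \frac{224865}{7 \cdot 440399} = \left(-247507\right) \left(- \frac{1}{269476}\right) - \frac{224865}{3082793} = \frac{247507}{269476} - \frac{224865}{3082793} = \frac{702417126311}{830738726468}$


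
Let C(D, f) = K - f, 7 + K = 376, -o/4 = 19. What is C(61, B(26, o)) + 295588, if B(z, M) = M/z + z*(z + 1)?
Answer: 3838353/13 ≈ 2.9526e+5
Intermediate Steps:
o = -76 (o = -4*19 = -76)
K = 369 (K = -7 + 376 = 369)
B(z, M) = M/z + z*(1 + z)
C(D, f) = 369 - f
C(61, B(26, o)) + 295588 = (369 - (26 + 26**2 - 76/26)) + 295588 = (369 - (26 + 676 - 76*1/26)) + 295588 = (369 - (26 + 676 - 38/13)) + 295588 = (369 - 1*9088/13) + 295588 = (369 - 9088/13) + 295588 = -4291/13 + 295588 = 3838353/13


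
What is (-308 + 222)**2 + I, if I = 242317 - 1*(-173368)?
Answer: 423081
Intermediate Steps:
I = 415685 (I = 242317 + 173368 = 415685)
(-308 + 222)**2 + I = (-308 + 222)**2 + 415685 = (-86)**2 + 415685 = 7396 + 415685 = 423081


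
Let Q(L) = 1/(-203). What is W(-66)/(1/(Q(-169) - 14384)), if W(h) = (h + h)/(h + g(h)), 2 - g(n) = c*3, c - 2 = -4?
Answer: -192716898/5887 ≈ -32736.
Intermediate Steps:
c = -2 (c = 2 - 4 = -2)
g(n) = 8 (g(n) = 2 - (-2)*3 = 2 - 1*(-6) = 2 + 6 = 8)
Q(L) = -1/203
W(h) = 2*h/(8 + h) (W(h) = (h + h)/(h + 8) = (2*h)/(8 + h) = 2*h/(8 + h))
W(-66)/(1/(Q(-169) - 14384)) = (2*(-66)/(8 - 66))/(1/(-1/203 - 14384)) = (2*(-66)/(-58))/(1/(-2919953/203)) = (2*(-66)*(-1/58))/(-203/2919953) = (66/29)*(-2919953/203) = -192716898/5887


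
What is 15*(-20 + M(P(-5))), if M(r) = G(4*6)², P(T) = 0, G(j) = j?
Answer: 8340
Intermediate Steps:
M(r) = 576 (M(r) = (4*6)² = 24² = 576)
15*(-20 + M(P(-5))) = 15*(-20 + 576) = 15*556 = 8340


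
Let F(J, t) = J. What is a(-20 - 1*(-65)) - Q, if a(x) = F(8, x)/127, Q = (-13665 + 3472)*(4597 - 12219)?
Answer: -9866762834/127 ≈ -7.7691e+7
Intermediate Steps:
Q = 77691046 (Q = -10193*(-7622) = 77691046)
a(x) = 8/127
a(-20 - 1*(-65)) - Q = 8/127 - 1*77691046 = 8/127 - 77691046 = -9866762834/127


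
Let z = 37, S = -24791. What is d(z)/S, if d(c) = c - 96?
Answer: 59/24791 ≈ 0.0023799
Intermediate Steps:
d(c) = -96 + c
d(z)/S = (-96 + 37)/(-24791) = -59*(-1/24791) = 59/24791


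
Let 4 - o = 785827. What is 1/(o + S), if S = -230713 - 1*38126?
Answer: -1/1054662 ≈ -9.4817e-7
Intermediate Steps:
o = -785823 (o = 4 - 1*785827 = 4 - 785827 = -785823)
S = -268839 (S = -230713 - 38126 = -268839)
1/(o + S) = 1/(-785823 - 268839) = 1/(-1054662) = -1/1054662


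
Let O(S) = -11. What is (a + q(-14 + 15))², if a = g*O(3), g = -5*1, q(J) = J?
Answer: 3136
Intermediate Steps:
g = -5
a = 55 (a = -5*(-11) = 55)
(a + q(-14 + 15))² = (55 + (-14 + 15))² = (55 + 1)² = 56² = 3136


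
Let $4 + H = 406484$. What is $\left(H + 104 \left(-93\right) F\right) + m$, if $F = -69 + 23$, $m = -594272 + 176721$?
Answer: $433841$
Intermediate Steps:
$H = 406480$ ($H = -4 + 406484 = 406480$)
$m = -417551$
$F = -46$
$\left(H + 104 \left(-93\right) F\right) + m = \left(406480 + 104 \left(-93\right) \left(-46\right)\right) - 417551 = \left(406480 - -444912\right) - 417551 = \left(406480 + 444912\right) - 417551 = 851392 - 417551 = 433841$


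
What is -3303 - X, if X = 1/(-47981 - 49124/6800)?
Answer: -269458675543/81579981 ≈ -3303.0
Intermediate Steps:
X = -1700/81579981 (X = 1/(-47981 - 49124*1/6800) = 1/(-47981 - 12281/1700) = 1/(-81579981/1700) = -1700/81579981 ≈ -2.0838e-5)
-3303 - X = -3303 - 1*(-1700/81579981) = -3303 + 1700/81579981 = -269458675543/81579981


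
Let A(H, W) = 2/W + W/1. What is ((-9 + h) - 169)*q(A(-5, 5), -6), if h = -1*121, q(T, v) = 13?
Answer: -3887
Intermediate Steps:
A(H, W) = W + 2/W (A(H, W) = 2/W + W*1 = 2/W + W = W + 2/W)
h = -121
((-9 + h) - 169)*q(A(-5, 5), -6) = ((-9 - 121) - 169)*13 = (-130 - 169)*13 = -299*13 = -3887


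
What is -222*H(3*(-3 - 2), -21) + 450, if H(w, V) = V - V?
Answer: 450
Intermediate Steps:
H(w, V) = 0
-222*H(3*(-3 - 2), -21) + 450 = -222*0 + 450 = 0 + 450 = 450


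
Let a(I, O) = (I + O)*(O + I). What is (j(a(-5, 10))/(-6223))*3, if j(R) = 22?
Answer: -66/6223 ≈ -0.010606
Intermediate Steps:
a(I, O) = (I + O)**2 (a(I, O) = (I + O)*(I + O) = (I + O)**2)
(j(a(-5, 10))/(-6223))*3 = (22/(-6223))*3 = (22*(-1/6223))*3 = -22/6223*3 = -66/6223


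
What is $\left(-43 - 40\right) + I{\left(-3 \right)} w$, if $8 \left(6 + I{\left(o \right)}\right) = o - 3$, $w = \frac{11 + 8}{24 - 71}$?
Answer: $- \frac{15091}{188} \approx -80.271$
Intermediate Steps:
$w = - \frac{19}{47}$ ($w = \frac{19}{-47} = 19 \left(- \frac{1}{47}\right) = - \frac{19}{47} \approx -0.40426$)
$I{\left(o \right)} = - \frac{51}{8} + \frac{o}{8}$ ($I{\left(o \right)} = -6 + \frac{o - 3}{8} = -6 + \frac{-3 + o}{8} = -6 + \left(- \frac{3}{8} + \frac{o}{8}\right) = - \frac{51}{8} + \frac{o}{8}$)
$\left(-43 - 40\right) + I{\left(-3 \right)} w = \left(-43 - 40\right) + \left(- \frac{51}{8} + \frac{1}{8} \left(-3\right)\right) \left(- \frac{19}{47}\right) = \left(-43 - 40\right) + \left(- \frac{51}{8} - \frac{3}{8}\right) \left(- \frac{19}{47}\right) = -83 - - \frac{513}{188} = -83 + \frac{513}{188} = - \frac{15091}{188}$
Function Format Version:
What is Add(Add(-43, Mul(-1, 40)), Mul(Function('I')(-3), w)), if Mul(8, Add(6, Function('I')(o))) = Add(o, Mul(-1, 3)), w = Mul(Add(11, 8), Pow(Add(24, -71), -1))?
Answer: Rational(-15091, 188) ≈ -80.271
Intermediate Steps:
w = Rational(-19, 47) (w = Mul(19, Pow(-47, -1)) = Mul(19, Rational(-1, 47)) = Rational(-19, 47) ≈ -0.40426)
Function('I')(o) = Add(Rational(-51, 8), Mul(Rational(1, 8), o)) (Function('I')(o) = Add(-6, Mul(Rational(1, 8), Add(o, Mul(-1, 3)))) = Add(-6, Mul(Rational(1, 8), Add(o, -3))) = Add(-6, Mul(Rational(1, 8), Add(-3, o))) = Add(-6, Add(Rational(-3, 8), Mul(Rational(1, 8), o))) = Add(Rational(-51, 8), Mul(Rational(1, 8), o)))
Add(Add(-43, Mul(-1, 40)), Mul(Function('I')(-3), w)) = Add(Add(-43, Mul(-1, 40)), Mul(Add(Rational(-51, 8), Mul(Rational(1, 8), -3)), Rational(-19, 47))) = Add(Add(-43, -40), Mul(Add(Rational(-51, 8), Rational(-3, 8)), Rational(-19, 47))) = Add(-83, Mul(Rational(-27, 4), Rational(-19, 47))) = Add(-83, Rational(513, 188)) = Rational(-15091, 188)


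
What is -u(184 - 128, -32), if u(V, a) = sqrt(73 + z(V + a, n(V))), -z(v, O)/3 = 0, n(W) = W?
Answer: -sqrt(73) ≈ -8.5440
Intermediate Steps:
z(v, O) = 0 (z(v, O) = -3*0 = 0)
u(V, a) = sqrt(73) (u(V, a) = sqrt(73 + 0) = sqrt(73))
-u(184 - 128, -32) = -sqrt(73)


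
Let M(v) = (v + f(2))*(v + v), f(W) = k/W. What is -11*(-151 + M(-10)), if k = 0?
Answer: -539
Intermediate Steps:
f(W) = 0 (f(W) = 0/W = 0)
M(v) = 2*v² (M(v) = (v + 0)*(v + v) = v*(2*v) = 2*v²)
-11*(-151 + M(-10)) = -11*(-151 + 2*(-10)²) = -11*(-151 + 2*100) = -11*(-151 + 200) = -11*49 = -539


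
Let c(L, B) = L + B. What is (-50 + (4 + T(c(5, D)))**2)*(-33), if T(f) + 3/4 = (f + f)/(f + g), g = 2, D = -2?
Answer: 398607/400 ≈ 996.52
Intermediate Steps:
c(L, B) = B + L
T(f) = -3/4 + 2*f/(2 + f) (T(f) = -3/4 + (f + f)/(f + 2) = -3/4 + (2*f)/(2 + f) = -3/4 + 2*f/(2 + f))
(-50 + (4 + T(c(5, D)))**2)*(-33) = (-50 + (4 + (-6 + 5*(-2 + 5))/(4*(2 + (-2 + 5))))**2)*(-33) = (-50 + (4 + (-6 + 5*3)/(4*(2 + 3)))**2)*(-33) = (-50 + (4 + (1/4)*(-6 + 15)/5)**2)*(-33) = (-50 + (4 + (1/4)*(1/5)*9)**2)*(-33) = (-50 + (4 + 9/20)**2)*(-33) = (-50 + (89/20)**2)*(-33) = (-50 + 7921/400)*(-33) = -12079/400*(-33) = 398607/400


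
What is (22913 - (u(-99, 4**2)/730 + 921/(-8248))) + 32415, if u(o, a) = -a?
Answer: 166566452709/3010520 ≈ 55328.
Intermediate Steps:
(22913 - (u(-99, 4**2)/730 + 921/(-8248))) + 32415 = (22913 - (-1*4**2/730 + 921/(-8248))) + 32415 = (22913 - (-1*16*(1/730) + 921*(-1/8248))) + 32415 = (22913 - (-16*1/730 - 921/8248)) + 32415 = (22913 - (-8/365 - 921/8248)) + 32415 = (22913 - 1*(-402149/3010520)) + 32415 = (22913 + 402149/3010520) + 32415 = 68980446909/3010520 + 32415 = 166566452709/3010520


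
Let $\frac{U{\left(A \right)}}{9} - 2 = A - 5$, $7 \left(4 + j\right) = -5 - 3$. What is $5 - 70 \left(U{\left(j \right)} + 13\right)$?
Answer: $4225$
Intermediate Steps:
$j = - \frac{36}{7}$ ($j = -4 + \frac{-5 - 3}{7} = -4 + \frac{1}{7} \left(-8\right) = -4 - \frac{8}{7} = - \frac{36}{7} \approx -5.1429$)
$U{\left(A \right)} = -27 + 9 A$ ($U{\left(A \right)} = 18 + 9 \left(A - 5\right) = 18 + 9 \left(-5 + A\right) = 18 + \left(-45 + 9 A\right) = -27 + 9 A$)
$5 - 70 \left(U{\left(j \right)} + 13\right) = 5 - 70 \left(\left(-27 + 9 \left(- \frac{36}{7}\right)\right) + 13\right) = 5 - 70 \left(\left(-27 - \frac{324}{7}\right) + 13\right) = 5 - 70 \left(- \frac{513}{7} + 13\right) = 5 - -4220 = 5 + 4220 = 4225$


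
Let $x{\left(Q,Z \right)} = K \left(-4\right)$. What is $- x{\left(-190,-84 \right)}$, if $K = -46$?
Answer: $-184$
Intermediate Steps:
$x{\left(Q,Z \right)} = 184$ ($x{\left(Q,Z \right)} = \left(-46\right) \left(-4\right) = 184$)
$- x{\left(-190,-84 \right)} = \left(-1\right) 184 = -184$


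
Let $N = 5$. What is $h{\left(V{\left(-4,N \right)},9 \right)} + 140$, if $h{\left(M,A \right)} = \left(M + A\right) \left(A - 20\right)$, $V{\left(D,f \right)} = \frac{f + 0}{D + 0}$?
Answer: $\frac{219}{4} \approx 54.75$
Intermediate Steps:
$V{\left(D,f \right)} = \frac{f}{D}$
$h{\left(M,A \right)} = \left(-20 + A\right) \left(A + M\right)$ ($h{\left(M,A \right)} = \left(A + M\right) \left(-20 + A\right) = \left(-20 + A\right) \left(A + M\right)$)
$h{\left(V{\left(-4,N \right)},9 \right)} + 140 = \left(9^{2} - 180 - 20 \frac{5}{-4} + 9 \frac{5}{-4}\right) + 140 = \left(81 - 180 - 20 \cdot 5 \left(- \frac{1}{4}\right) + 9 \cdot 5 \left(- \frac{1}{4}\right)\right) + 140 = \left(81 - 180 - -25 + 9 \left(- \frac{5}{4}\right)\right) + 140 = \left(81 - 180 + 25 - \frac{45}{4}\right) + 140 = - \frac{341}{4} + 140 = \frac{219}{4}$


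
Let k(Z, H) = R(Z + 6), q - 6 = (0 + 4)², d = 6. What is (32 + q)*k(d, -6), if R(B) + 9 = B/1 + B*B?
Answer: 7938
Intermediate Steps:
R(B) = -9 + B + B² (R(B) = -9 + (B/1 + B*B) = -9 + (B*1 + B²) = -9 + (B + B²) = -9 + B + B²)
q = 22 (q = 6 + (0 + 4)² = 6 + 4² = 6 + 16 = 22)
k(Z, H) = -3 + Z + (6 + Z)² (k(Z, H) = -9 + (Z + 6) + (Z + 6)² = -9 + (6 + Z) + (6 + Z)² = -3 + Z + (6 + Z)²)
(32 + q)*k(d, -6) = (32 + 22)*(-3 + 6 + (6 + 6)²) = 54*(-3 + 6 + 12²) = 54*(-3 + 6 + 144) = 54*147 = 7938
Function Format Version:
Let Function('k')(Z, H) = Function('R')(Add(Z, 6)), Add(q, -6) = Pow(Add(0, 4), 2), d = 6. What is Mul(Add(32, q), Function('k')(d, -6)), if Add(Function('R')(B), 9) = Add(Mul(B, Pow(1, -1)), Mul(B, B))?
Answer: 7938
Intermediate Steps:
Function('R')(B) = Add(-9, B, Pow(B, 2)) (Function('R')(B) = Add(-9, Add(Mul(B, Pow(1, -1)), Mul(B, B))) = Add(-9, Add(Mul(B, 1), Pow(B, 2))) = Add(-9, Add(B, Pow(B, 2))) = Add(-9, B, Pow(B, 2)))
q = 22 (q = Add(6, Pow(Add(0, 4), 2)) = Add(6, Pow(4, 2)) = Add(6, 16) = 22)
Function('k')(Z, H) = Add(-3, Z, Pow(Add(6, Z), 2)) (Function('k')(Z, H) = Add(-9, Add(Z, 6), Pow(Add(Z, 6), 2)) = Add(-9, Add(6, Z), Pow(Add(6, Z), 2)) = Add(-3, Z, Pow(Add(6, Z), 2)))
Mul(Add(32, q), Function('k')(d, -6)) = Mul(Add(32, 22), Add(-3, 6, Pow(Add(6, 6), 2))) = Mul(54, Add(-3, 6, Pow(12, 2))) = Mul(54, Add(-3, 6, 144)) = Mul(54, 147) = 7938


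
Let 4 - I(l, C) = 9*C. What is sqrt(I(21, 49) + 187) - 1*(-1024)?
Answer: 1024 + 5*I*sqrt(10) ≈ 1024.0 + 15.811*I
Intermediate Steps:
I(l, C) = 4 - 9*C
sqrt(I(21, 49) + 187) - 1*(-1024) = sqrt((4 - 9*49) + 187) - 1*(-1024) = sqrt((4 - 441) + 187) + 1024 = sqrt(-437 + 187) + 1024 = sqrt(-250) + 1024 = 5*I*sqrt(10) + 1024 = 1024 + 5*I*sqrt(10)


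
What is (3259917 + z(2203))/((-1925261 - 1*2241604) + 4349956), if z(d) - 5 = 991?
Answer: 3260913/183091 ≈ 17.810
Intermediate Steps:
z(d) = 996 (z(d) = 5 + 991 = 996)
(3259917 + z(2203))/((-1925261 - 1*2241604) + 4349956) = (3259917 + 996)/((-1925261 - 1*2241604) + 4349956) = 3260913/((-1925261 - 2241604) + 4349956) = 3260913/(-4166865 + 4349956) = 3260913/183091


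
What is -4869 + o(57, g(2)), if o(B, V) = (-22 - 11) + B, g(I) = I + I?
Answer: -4845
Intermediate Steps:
g(I) = 2*I
o(B, V) = -33 + B
-4869 + o(57, g(2)) = -4869 + (-33 + 57) = -4869 + 24 = -4845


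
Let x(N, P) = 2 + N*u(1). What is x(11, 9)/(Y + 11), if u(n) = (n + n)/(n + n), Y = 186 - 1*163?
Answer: 13/34 ≈ 0.38235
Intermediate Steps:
Y = 23 (Y = 186 - 163 = 23)
u(n) = 1 (u(n) = (2*n)/((2*n)) = (2*n)*(1/(2*n)) = 1)
x(N, P) = 2 + N (x(N, P) = 2 + N*1 = 2 + N)
x(11, 9)/(Y + 11) = (2 + 11)/(23 + 11) = 13/34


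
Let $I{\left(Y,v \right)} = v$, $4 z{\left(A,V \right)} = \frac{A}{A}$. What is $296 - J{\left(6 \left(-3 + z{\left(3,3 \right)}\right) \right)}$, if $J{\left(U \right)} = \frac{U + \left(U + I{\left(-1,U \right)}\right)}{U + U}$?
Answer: $\frac{589}{2} \approx 294.5$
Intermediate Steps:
$z{\left(A,V \right)} = \frac{1}{4}$ ($z{\left(A,V \right)} = \frac{A \frac{1}{A}}{4} = \frac{1}{4} \cdot 1 = \frac{1}{4}$)
$J{\left(U \right)} = \frac{3}{2}$ ($J{\left(U \right)} = \frac{U + \left(U + U\right)}{U + U} = \frac{U + 2 U}{2 U} = 3 U \frac{1}{2 U} = \frac{3}{2}$)
$296 - J{\left(6 \left(-3 + z{\left(3,3 \right)}\right) \right)} = 296 - \frac{3}{2} = \frac{589}{2}$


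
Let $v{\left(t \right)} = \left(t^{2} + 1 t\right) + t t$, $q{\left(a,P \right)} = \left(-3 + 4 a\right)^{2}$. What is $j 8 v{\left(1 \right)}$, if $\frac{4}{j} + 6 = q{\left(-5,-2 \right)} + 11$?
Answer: $\frac{16}{89} \approx 0.17978$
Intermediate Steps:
$j = \frac{2}{267}$ ($j = \frac{4}{-6 + \left(\left(-3 + 4 \left(-5\right)\right)^{2} + 11\right)} = \frac{4}{-6 + \left(\left(-3 - 20\right)^{2} + 11\right)} = \frac{4}{-6 + \left(\left(-23\right)^{2} + 11\right)} = \frac{4}{-6 + \left(529 + 11\right)} = \frac{4}{-6 + 540} = \frac{4}{534} = 4 \cdot \frac{1}{534} = \frac{2}{267} \approx 0.0074906$)
$v{\left(t \right)} = t + 2 t^{2}$ ($v{\left(t \right)} = \left(t^{2} + t\right) + t^{2} = \left(t + t^{2}\right) + t^{2} = t + 2 t^{2}$)
$j 8 v{\left(1 \right)} = \frac{2}{267} \cdot 8 \cdot 1 \left(1 + 2 \cdot 1\right) = \frac{16 \cdot 1 \left(1 + 2\right)}{267} = \frac{16 \cdot 1 \cdot 3}{267} = \frac{16}{267} \cdot 3 = \frac{16}{89}$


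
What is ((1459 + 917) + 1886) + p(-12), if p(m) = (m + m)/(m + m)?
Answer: 4263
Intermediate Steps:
p(m) = 1 (p(m) = (2*m)/((2*m)) = (2*m)*(1/(2*m)) = 1)
((1459 + 917) + 1886) + p(-12) = ((1459 + 917) + 1886) + 1 = (2376 + 1886) + 1 = 4262 + 1 = 4263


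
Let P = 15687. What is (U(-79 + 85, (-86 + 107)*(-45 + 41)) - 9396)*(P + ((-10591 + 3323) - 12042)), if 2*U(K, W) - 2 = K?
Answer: 34027216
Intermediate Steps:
U(K, W) = 1 + K/2
(U(-79 + 85, (-86 + 107)*(-45 + 41)) - 9396)*(P + ((-10591 + 3323) - 12042)) = ((1 + (-79 + 85)/2) - 9396)*(15687 + ((-10591 + 3323) - 12042)) = ((1 + (1/2)*6) - 9396)*(15687 + (-7268 - 12042)) = ((1 + 3) - 9396)*(15687 - 19310) = (4 - 9396)*(-3623) = -9392*(-3623) = 34027216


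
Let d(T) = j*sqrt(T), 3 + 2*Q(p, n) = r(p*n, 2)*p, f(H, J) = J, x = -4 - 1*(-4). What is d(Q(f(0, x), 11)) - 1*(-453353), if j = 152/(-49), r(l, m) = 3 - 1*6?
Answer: 453353 - 76*I*sqrt(6)/49 ≈ 4.5335e+5 - 3.7992*I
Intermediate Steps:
x = 0 (x = -4 + 4 = 0)
r(l, m) = -3 (r(l, m) = 3 - 6 = -3)
j = -152/49 (j = 152*(-1/49) = -152/49 ≈ -3.1020)
Q(p, n) = -3/2 - 3*p/2 (Q(p, n) = -3/2 + (-3*p)/2 = -3/2 - 3*p/2)
d(T) = -152*sqrt(T)/49
d(Q(f(0, x), 11)) - 1*(-453353) = -152*sqrt(-3/2 - 3/2*0)/49 - 1*(-453353) = -152*sqrt(-3/2 + 0)/49 + 453353 = -76*I*sqrt(6)/49 + 453353 = 453353 - 76*I*sqrt(6)/49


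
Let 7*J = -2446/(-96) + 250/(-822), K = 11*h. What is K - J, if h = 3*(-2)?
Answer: -3203663/46032 ≈ -69.596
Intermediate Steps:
h = -6
K = -66 (K = 11*(-6) = -66)
J = 165551/46032 (J = (-2446/(-96) + 250/(-822))/7 = (-2446*(-1/96) + 250*(-1/822))/7 = (1223/48 - 125/411)/7 = (1/7)*(165551/6576) = 165551/46032 ≈ 3.5964)
K - J = -66 - 1*165551/46032 = -66 - 165551/46032 = -3203663/46032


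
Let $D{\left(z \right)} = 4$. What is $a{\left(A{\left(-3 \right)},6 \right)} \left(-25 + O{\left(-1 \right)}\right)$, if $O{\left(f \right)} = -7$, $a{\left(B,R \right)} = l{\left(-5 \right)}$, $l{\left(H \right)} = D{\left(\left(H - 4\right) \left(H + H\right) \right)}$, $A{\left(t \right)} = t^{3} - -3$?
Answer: $-128$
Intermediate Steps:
$A{\left(t \right)} = 3 + t^{3}$ ($A{\left(t \right)} = t^{3} + 3 = 3 + t^{3}$)
$l{\left(H \right)} = 4$
$a{\left(B,R \right)} = 4$
$a{\left(A{\left(-3 \right)},6 \right)} \left(-25 + O{\left(-1 \right)}\right) = 4 \left(-25 - 7\right) = 4 \left(-32\right) = -128$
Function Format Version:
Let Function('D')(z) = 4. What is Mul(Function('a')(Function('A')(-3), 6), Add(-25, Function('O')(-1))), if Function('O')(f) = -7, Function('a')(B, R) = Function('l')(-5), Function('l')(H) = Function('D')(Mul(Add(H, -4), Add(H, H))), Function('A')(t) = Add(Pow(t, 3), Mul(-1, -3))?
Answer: -128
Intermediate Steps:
Function('A')(t) = Add(3, Pow(t, 3)) (Function('A')(t) = Add(Pow(t, 3), 3) = Add(3, Pow(t, 3)))
Function('l')(H) = 4
Function('a')(B, R) = 4
Mul(Function('a')(Function('A')(-3), 6), Add(-25, Function('O')(-1))) = Mul(4, Add(-25, -7)) = Mul(4, -32) = -128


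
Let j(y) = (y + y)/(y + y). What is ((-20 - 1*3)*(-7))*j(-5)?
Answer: 161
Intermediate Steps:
j(y) = 1 (j(y) = (2*y)/((2*y)) = (2*y)*(1/(2*y)) = 1)
((-20 - 1*3)*(-7))*j(-5) = ((-20 - 1*3)*(-7))*1 = ((-20 - 3)*(-7))*1 = -23*(-7)*1 = 161*1 = 161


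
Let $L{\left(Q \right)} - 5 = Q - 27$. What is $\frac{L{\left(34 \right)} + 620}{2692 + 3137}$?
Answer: $\frac{632}{5829} \approx 0.10842$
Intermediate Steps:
$L{\left(Q \right)} = -22 + Q$ ($L{\left(Q \right)} = 5 + \left(Q - 27\right) = 5 + \left(-27 + Q\right) = -22 + Q$)
$\frac{L{\left(34 \right)} + 620}{2692 + 3137} = \frac{\left(-22 + 34\right) + 620}{2692 + 3137} = \frac{12 + 620}{5829} = 632 \cdot \frac{1}{5829} = \frac{632}{5829}$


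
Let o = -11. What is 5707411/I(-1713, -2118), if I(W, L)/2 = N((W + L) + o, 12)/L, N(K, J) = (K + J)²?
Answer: -6044148249/14668900 ≈ -412.04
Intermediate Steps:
N(K, J) = (J + K)²
I(W, L) = 2*(1 + L + W)²/L (I(W, L) = 2*((12 + ((W + L) - 11))²/L) = 2*((12 + ((L + W) - 11))²/L) = 2*((12 + (-11 + L + W))²/L) = 2*((1 + L + W)²/L) = 2*(1 + L + W)²/L)
5707411/I(-1713, -2118) = 5707411/((2*(1 - 2118 - 1713)²/(-2118))) = 5707411/((2*(-1/2118)*(-3830)²)) = 5707411/((2*(-1/2118)*14668900)) = 5707411/(-14668900/1059) = 5707411*(-1059/14668900) = -6044148249/14668900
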